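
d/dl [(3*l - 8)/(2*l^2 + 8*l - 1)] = (-6*l^2 + 32*l + 61)/(4*l^4 + 32*l^3 + 60*l^2 - 16*l + 1)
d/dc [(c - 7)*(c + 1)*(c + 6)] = 3*c^2 - 43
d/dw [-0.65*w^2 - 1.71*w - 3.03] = -1.3*w - 1.71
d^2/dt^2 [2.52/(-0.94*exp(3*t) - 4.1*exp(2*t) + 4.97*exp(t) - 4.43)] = (-2.52*(2.82*exp(2*t) + 8.2*exp(t) - 4.97)*(5.64*exp(2*t) + 16.4*exp(t) - 9.94)*exp(t) + (21.3192*exp(2*t) + 41.328*exp(t) - 12.5244)*(0.94*exp(3*t) + 4.1*exp(2*t) - 4.97*exp(t) + 4.43))*exp(t)/(0.94*exp(3*t) + 4.1*exp(2*t) - 4.97*exp(t) + 4.43)^3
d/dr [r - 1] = 1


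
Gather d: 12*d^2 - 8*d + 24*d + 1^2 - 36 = 12*d^2 + 16*d - 35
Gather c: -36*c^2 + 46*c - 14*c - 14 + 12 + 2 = -36*c^2 + 32*c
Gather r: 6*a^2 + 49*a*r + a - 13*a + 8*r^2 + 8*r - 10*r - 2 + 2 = 6*a^2 - 12*a + 8*r^2 + r*(49*a - 2)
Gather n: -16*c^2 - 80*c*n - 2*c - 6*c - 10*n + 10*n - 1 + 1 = -16*c^2 - 80*c*n - 8*c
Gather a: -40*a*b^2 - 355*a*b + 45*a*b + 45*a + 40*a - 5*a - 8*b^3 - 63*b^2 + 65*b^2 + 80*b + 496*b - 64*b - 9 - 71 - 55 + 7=a*(-40*b^2 - 310*b + 80) - 8*b^3 + 2*b^2 + 512*b - 128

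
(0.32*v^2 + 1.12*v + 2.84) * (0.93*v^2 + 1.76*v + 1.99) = 0.2976*v^4 + 1.6048*v^3 + 5.2492*v^2 + 7.2272*v + 5.6516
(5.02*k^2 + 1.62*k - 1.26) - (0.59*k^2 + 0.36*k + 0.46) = 4.43*k^2 + 1.26*k - 1.72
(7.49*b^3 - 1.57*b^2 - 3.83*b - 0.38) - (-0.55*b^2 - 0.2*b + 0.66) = 7.49*b^3 - 1.02*b^2 - 3.63*b - 1.04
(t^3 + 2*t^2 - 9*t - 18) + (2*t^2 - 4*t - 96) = t^3 + 4*t^2 - 13*t - 114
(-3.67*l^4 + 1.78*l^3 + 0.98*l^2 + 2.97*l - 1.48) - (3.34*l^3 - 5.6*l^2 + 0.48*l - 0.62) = -3.67*l^4 - 1.56*l^3 + 6.58*l^2 + 2.49*l - 0.86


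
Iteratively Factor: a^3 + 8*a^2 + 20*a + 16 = (a + 4)*(a^2 + 4*a + 4) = (a + 2)*(a + 4)*(a + 2)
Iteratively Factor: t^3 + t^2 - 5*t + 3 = (t - 1)*(t^2 + 2*t - 3) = (t - 1)*(t + 3)*(t - 1)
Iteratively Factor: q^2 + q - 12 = (q - 3)*(q + 4)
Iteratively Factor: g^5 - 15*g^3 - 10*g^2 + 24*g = (g + 2)*(g^4 - 2*g^3 - 11*g^2 + 12*g) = (g - 1)*(g + 2)*(g^3 - g^2 - 12*g) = (g - 1)*(g + 2)*(g + 3)*(g^2 - 4*g) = (g - 4)*(g - 1)*(g + 2)*(g + 3)*(g)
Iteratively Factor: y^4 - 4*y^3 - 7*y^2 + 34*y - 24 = (y - 1)*(y^3 - 3*y^2 - 10*y + 24) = (y - 1)*(y + 3)*(y^2 - 6*y + 8) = (y - 2)*(y - 1)*(y + 3)*(y - 4)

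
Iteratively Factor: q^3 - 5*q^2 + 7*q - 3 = (q - 1)*(q^2 - 4*q + 3) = (q - 3)*(q - 1)*(q - 1)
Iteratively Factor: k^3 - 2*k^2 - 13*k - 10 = (k + 1)*(k^2 - 3*k - 10) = (k + 1)*(k + 2)*(k - 5)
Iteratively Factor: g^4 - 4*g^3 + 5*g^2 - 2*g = (g - 2)*(g^3 - 2*g^2 + g) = (g - 2)*(g - 1)*(g^2 - g) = (g - 2)*(g - 1)^2*(g)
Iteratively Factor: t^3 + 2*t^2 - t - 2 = (t + 2)*(t^2 - 1) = (t + 1)*(t + 2)*(t - 1)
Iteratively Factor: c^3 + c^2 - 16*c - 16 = (c + 4)*(c^2 - 3*c - 4) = (c - 4)*(c + 4)*(c + 1)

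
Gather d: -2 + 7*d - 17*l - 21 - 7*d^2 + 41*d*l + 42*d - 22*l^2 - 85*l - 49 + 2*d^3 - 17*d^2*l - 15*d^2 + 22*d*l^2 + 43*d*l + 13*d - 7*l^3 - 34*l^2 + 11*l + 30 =2*d^3 + d^2*(-17*l - 22) + d*(22*l^2 + 84*l + 62) - 7*l^3 - 56*l^2 - 91*l - 42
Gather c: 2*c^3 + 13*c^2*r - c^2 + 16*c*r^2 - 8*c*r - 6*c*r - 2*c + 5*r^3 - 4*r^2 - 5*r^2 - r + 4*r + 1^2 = 2*c^3 + c^2*(13*r - 1) + c*(16*r^2 - 14*r - 2) + 5*r^3 - 9*r^2 + 3*r + 1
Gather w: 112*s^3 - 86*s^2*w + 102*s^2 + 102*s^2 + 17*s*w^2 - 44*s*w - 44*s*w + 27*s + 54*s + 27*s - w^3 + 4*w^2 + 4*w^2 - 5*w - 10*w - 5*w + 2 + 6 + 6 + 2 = 112*s^3 + 204*s^2 + 108*s - w^3 + w^2*(17*s + 8) + w*(-86*s^2 - 88*s - 20) + 16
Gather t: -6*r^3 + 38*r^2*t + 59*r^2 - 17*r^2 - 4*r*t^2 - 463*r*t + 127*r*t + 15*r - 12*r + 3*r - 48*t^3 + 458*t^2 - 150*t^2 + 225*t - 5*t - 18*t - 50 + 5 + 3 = -6*r^3 + 42*r^2 + 6*r - 48*t^3 + t^2*(308 - 4*r) + t*(38*r^2 - 336*r + 202) - 42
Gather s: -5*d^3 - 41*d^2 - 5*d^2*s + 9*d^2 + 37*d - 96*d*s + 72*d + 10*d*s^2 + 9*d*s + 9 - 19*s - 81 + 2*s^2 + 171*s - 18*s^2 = -5*d^3 - 32*d^2 + 109*d + s^2*(10*d - 16) + s*(-5*d^2 - 87*d + 152) - 72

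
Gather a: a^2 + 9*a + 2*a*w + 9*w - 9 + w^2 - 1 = a^2 + a*(2*w + 9) + w^2 + 9*w - 10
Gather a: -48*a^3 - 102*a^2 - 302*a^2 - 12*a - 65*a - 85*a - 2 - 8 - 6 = -48*a^3 - 404*a^2 - 162*a - 16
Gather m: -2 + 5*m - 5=5*m - 7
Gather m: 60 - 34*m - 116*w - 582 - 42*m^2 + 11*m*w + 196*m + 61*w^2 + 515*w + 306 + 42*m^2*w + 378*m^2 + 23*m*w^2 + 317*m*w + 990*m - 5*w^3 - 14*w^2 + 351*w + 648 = m^2*(42*w + 336) + m*(23*w^2 + 328*w + 1152) - 5*w^3 + 47*w^2 + 750*w + 432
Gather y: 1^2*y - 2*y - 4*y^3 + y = -4*y^3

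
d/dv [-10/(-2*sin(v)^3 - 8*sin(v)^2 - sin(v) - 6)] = 10*(-16*sin(v) + 3*cos(2*v) - 4)*cos(v)/(2*sin(v)^3 + 8*sin(v)^2 + sin(v) + 6)^2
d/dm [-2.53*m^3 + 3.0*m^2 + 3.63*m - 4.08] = -7.59*m^2 + 6.0*m + 3.63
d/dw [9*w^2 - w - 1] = 18*w - 1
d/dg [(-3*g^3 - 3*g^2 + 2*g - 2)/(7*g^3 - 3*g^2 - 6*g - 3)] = (30*g^4 + 8*g^3 + 93*g^2 + 6*g - 18)/(49*g^6 - 42*g^5 - 75*g^4 - 6*g^3 + 54*g^2 + 36*g + 9)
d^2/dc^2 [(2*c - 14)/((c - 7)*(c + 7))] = 4/(c + 7)^3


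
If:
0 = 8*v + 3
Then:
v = -3/8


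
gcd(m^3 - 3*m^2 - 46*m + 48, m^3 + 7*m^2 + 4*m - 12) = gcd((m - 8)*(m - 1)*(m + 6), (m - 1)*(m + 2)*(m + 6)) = m^2 + 5*m - 6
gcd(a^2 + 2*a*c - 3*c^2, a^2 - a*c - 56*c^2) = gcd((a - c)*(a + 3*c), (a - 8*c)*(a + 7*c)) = 1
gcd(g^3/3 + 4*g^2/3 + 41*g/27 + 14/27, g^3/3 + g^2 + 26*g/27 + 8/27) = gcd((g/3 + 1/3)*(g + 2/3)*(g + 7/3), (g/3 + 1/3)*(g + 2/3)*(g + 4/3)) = g^2 + 5*g/3 + 2/3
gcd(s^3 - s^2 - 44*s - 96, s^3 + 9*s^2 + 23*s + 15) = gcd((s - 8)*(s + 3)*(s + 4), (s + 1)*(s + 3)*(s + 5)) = s + 3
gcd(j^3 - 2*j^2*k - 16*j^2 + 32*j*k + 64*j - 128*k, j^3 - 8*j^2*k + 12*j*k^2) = j - 2*k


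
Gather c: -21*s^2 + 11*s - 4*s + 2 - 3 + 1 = -21*s^2 + 7*s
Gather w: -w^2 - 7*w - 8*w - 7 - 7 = -w^2 - 15*w - 14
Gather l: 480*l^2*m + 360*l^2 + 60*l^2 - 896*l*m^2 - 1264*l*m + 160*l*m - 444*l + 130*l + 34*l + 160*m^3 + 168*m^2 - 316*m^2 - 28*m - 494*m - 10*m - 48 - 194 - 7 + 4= l^2*(480*m + 420) + l*(-896*m^2 - 1104*m - 280) + 160*m^3 - 148*m^2 - 532*m - 245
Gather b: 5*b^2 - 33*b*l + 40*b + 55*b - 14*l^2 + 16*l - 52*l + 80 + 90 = 5*b^2 + b*(95 - 33*l) - 14*l^2 - 36*l + 170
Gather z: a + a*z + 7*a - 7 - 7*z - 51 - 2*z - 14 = 8*a + z*(a - 9) - 72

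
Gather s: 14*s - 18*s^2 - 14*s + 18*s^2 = 0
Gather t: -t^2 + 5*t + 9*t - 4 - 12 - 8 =-t^2 + 14*t - 24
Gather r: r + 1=r + 1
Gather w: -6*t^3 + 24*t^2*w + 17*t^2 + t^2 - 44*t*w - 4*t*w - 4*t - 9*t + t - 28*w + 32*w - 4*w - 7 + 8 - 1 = -6*t^3 + 18*t^2 - 12*t + w*(24*t^2 - 48*t)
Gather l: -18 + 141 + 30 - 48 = 105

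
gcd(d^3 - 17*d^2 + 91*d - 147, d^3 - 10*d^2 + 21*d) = d^2 - 10*d + 21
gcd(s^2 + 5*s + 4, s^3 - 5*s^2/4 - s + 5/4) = s + 1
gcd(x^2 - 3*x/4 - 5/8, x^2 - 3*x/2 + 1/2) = 1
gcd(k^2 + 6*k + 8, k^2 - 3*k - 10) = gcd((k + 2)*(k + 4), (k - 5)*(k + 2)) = k + 2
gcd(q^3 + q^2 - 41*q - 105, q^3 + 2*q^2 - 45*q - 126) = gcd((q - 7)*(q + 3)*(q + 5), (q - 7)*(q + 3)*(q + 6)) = q^2 - 4*q - 21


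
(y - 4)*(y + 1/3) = y^2 - 11*y/3 - 4/3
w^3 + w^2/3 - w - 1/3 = (w - 1)*(w + 1/3)*(w + 1)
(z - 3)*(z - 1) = z^2 - 4*z + 3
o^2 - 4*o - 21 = (o - 7)*(o + 3)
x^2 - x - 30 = (x - 6)*(x + 5)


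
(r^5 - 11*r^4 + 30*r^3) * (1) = r^5 - 11*r^4 + 30*r^3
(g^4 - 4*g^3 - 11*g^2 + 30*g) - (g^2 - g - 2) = g^4 - 4*g^3 - 12*g^2 + 31*g + 2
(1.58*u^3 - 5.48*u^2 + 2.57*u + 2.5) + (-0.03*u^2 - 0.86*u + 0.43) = 1.58*u^3 - 5.51*u^2 + 1.71*u + 2.93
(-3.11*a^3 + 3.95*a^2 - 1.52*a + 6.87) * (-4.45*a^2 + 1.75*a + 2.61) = 13.8395*a^5 - 23.02*a^4 + 5.5594*a^3 - 22.922*a^2 + 8.0553*a + 17.9307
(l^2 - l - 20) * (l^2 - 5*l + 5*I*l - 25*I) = l^4 - 6*l^3 + 5*I*l^3 - 15*l^2 - 30*I*l^2 + 100*l - 75*I*l + 500*I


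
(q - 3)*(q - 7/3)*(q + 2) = q^3 - 10*q^2/3 - 11*q/3 + 14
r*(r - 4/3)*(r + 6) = r^3 + 14*r^2/3 - 8*r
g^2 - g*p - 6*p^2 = (g - 3*p)*(g + 2*p)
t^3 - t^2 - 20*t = t*(t - 5)*(t + 4)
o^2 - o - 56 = (o - 8)*(o + 7)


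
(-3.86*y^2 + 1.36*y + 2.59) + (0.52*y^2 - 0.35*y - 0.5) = -3.34*y^2 + 1.01*y + 2.09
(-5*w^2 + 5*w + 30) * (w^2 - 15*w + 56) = -5*w^4 + 80*w^3 - 325*w^2 - 170*w + 1680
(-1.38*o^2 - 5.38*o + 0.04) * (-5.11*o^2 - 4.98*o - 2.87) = 7.0518*o^4 + 34.3642*o^3 + 30.5486*o^2 + 15.2414*o - 0.1148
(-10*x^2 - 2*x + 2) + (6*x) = -10*x^2 + 4*x + 2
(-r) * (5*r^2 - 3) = -5*r^3 + 3*r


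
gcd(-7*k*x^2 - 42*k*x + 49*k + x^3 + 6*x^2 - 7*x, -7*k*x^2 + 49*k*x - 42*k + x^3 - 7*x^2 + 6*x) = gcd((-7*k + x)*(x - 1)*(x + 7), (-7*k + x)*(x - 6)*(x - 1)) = -7*k*x + 7*k + x^2 - x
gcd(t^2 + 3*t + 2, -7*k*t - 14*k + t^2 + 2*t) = t + 2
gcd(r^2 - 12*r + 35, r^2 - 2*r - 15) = r - 5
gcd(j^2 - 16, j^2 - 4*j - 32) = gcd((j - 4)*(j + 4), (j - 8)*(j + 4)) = j + 4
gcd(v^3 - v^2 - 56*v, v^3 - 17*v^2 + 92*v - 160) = v - 8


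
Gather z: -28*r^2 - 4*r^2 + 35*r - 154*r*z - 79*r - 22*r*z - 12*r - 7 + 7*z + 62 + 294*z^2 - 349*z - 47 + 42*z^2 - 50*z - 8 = -32*r^2 - 56*r + 336*z^2 + z*(-176*r - 392)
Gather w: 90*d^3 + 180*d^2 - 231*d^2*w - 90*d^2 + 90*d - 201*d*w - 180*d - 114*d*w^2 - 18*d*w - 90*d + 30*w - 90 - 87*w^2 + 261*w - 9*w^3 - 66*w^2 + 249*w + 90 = 90*d^3 + 90*d^2 - 180*d - 9*w^3 + w^2*(-114*d - 153) + w*(-231*d^2 - 219*d + 540)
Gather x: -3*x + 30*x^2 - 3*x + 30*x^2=60*x^2 - 6*x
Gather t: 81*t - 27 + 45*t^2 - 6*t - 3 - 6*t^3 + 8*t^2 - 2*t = -6*t^3 + 53*t^2 + 73*t - 30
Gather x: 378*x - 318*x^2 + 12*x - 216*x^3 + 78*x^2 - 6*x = -216*x^3 - 240*x^2 + 384*x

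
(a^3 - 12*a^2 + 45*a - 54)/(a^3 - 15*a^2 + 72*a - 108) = (a - 3)/(a - 6)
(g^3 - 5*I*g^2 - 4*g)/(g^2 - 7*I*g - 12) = g*(g - I)/(g - 3*I)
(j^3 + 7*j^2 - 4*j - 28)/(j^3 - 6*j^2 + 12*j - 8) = (j^2 + 9*j + 14)/(j^2 - 4*j + 4)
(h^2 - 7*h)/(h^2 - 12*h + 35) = h/(h - 5)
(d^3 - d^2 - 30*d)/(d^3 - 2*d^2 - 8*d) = (-d^2 + d + 30)/(-d^2 + 2*d + 8)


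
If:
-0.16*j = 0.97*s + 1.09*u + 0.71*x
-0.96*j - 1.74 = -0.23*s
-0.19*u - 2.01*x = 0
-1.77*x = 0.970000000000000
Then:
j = -3.15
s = -5.59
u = 5.80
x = -0.55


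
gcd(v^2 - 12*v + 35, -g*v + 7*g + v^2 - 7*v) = v - 7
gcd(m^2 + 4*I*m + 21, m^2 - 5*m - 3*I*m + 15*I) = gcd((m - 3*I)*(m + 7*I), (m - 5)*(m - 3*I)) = m - 3*I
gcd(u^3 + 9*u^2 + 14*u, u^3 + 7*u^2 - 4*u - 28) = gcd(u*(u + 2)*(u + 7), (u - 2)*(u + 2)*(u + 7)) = u^2 + 9*u + 14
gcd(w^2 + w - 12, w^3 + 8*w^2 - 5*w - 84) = w^2 + w - 12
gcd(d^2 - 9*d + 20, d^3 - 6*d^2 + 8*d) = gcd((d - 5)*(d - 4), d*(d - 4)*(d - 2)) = d - 4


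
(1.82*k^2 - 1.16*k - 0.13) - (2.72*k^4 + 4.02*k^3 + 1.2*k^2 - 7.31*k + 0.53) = -2.72*k^4 - 4.02*k^3 + 0.62*k^2 + 6.15*k - 0.66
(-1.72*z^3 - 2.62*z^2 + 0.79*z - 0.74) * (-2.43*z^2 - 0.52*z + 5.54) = 4.1796*z^5 + 7.261*z^4 - 10.0861*z^3 - 13.1274*z^2 + 4.7614*z - 4.0996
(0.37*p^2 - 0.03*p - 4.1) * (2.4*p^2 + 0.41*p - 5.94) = 0.888*p^4 + 0.0797*p^3 - 12.0501*p^2 - 1.5028*p + 24.354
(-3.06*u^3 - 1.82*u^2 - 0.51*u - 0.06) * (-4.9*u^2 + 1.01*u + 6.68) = 14.994*u^5 + 5.8274*u^4 - 19.78*u^3 - 12.3787*u^2 - 3.4674*u - 0.4008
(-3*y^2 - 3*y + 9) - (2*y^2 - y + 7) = -5*y^2 - 2*y + 2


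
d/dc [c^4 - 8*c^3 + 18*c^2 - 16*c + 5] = 4*c^3 - 24*c^2 + 36*c - 16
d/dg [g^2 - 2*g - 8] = 2*g - 2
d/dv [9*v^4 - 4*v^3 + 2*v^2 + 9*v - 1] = 36*v^3 - 12*v^2 + 4*v + 9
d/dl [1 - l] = -1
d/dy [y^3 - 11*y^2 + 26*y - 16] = 3*y^2 - 22*y + 26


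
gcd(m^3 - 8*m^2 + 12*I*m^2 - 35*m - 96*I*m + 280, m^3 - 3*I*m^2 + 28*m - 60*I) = m + 5*I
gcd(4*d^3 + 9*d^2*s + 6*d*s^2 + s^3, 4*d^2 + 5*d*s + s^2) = 4*d^2 + 5*d*s + s^2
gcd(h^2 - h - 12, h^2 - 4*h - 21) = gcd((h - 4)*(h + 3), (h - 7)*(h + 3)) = h + 3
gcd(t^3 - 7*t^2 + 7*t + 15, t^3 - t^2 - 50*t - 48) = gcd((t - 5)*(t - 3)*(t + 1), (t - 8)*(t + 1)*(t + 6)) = t + 1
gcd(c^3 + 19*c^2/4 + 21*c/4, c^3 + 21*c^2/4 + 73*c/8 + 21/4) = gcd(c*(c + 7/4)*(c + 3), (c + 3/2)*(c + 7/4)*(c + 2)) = c + 7/4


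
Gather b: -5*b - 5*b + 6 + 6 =12 - 10*b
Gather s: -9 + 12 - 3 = 0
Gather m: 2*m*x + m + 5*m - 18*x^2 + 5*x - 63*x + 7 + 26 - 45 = m*(2*x + 6) - 18*x^2 - 58*x - 12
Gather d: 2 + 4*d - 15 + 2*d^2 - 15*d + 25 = 2*d^2 - 11*d + 12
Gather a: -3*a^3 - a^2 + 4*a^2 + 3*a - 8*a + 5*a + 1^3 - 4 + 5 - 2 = -3*a^3 + 3*a^2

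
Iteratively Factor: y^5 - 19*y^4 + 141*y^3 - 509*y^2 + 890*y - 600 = (y - 5)*(y^4 - 14*y^3 + 71*y^2 - 154*y + 120) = (y - 5)*(y - 3)*(y^3 - 11*y^2 + 38*y - 40) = (y - 5)^2*(y - 3)*(y^2 - 6*y + 8) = (y - 5)^2*(y - 3)*(y - 2)*(y - 4)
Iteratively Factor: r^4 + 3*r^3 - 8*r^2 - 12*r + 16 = (r + 2)*(r^3 + r^2 - 10*r + 8) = (r + 2)*(r + 4)*(r^2 - 3*r + 2) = (r - 2)*(r + 2)*(r + 4)*(r - 1)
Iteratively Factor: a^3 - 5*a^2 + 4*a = (a)*(a^2 - 5*a + 4) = a*(a - 4)*(a - 1)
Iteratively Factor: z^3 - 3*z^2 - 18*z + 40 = (z + 4)*(z^2 - 7*z + 10) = (z - 5)*(z + 4)*(z - 2)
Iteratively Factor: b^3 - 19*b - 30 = (b - 5)*(b^2 + 5*b + 6) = (b - 5)*(b + 3)*(b + 2)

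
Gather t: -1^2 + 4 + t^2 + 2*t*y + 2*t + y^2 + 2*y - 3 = t^2 + t*(2*y + 2) + y^2 + 2*y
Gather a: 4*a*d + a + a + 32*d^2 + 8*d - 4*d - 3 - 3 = a*(4*d + 2) + 32*d^2 + 4*d - 6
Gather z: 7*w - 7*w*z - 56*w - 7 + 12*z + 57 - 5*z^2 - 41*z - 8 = -49*w - 5*z^2 + z*(-7*w - 29) + 42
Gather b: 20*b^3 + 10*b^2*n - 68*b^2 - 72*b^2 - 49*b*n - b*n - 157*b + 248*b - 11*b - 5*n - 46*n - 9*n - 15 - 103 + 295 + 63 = 20*b^3 + b^2*(10*n - 140) + b*(80 - 50*n) - 60*n + 240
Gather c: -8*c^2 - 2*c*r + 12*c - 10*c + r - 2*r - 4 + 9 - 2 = -8*c^2 + c*(2 - 2*r) - r + 3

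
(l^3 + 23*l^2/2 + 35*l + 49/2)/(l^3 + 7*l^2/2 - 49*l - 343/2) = (l + 1)/(l - 7)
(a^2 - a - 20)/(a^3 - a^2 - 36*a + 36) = (a^2 - a - 20)/(a^3 - a^2 - 36*a + 36)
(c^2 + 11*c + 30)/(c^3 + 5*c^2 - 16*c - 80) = (c + 6)/(c^2 - 16)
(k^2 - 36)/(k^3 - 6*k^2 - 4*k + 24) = (k + 6)/(k^2 - 4)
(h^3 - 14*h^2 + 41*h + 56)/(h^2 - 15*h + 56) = h + 1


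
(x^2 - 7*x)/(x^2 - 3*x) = (x - 7)/(x - 3)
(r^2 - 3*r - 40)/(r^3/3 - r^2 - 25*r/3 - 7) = 3*(-r^2 + 3*r + 40)/(-r^3 + 3*r^2 + 25*r + 21)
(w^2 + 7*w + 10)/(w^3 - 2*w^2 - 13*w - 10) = (w + 5)/(w^2 - 4*w - 5)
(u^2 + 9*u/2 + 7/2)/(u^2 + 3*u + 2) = (u + 7/2)/(u + 2)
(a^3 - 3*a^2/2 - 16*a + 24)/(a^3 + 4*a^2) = 1 - 11/(2*a) + 6/a^2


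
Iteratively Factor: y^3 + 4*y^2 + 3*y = (y + 3)*(y^2 + y) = y*(y + 3)*(y + 1)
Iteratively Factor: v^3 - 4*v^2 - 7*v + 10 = (v - 5)*(v^2 + v - 2) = (v - 5)*(v + 2)*(v - 1)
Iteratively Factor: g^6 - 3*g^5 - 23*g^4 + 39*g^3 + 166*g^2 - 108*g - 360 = (g - 2)*(g^5 - g^4 - 25*g^3 - 11*g^2 + 144*g + 180) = (g - 2)*(g + 2)*(g^4 - 3*g^3 - 19*g^2 + 27*g + 90) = (g - 3)*(g - 2)*(g + 2)*(g^3 - 19*g - 30) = (g - 3)*(g - 2)*(g + 2)^2*(g^2 - 2*g - 15) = (g - 3)*(g - 2)*(g + 2)^2*(g + 3)*(g - 5)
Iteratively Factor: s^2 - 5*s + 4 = (s - 4)*(s - 1)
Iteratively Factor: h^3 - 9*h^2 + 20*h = (h - 5)*(h^2 - 4*h) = (h - 5)*(h - 4)*(h)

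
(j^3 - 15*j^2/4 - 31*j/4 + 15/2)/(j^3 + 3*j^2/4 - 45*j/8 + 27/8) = 2*(j^2 - 3*j - 10)/(2*j^2 + 3*j - 9)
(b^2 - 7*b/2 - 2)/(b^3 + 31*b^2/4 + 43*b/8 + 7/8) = 4*(b - 4)/(4*b^2 + 29*b + 7)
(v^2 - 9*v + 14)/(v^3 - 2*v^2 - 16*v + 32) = (v - 7)/(v^2 - 16)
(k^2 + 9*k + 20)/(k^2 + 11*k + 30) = (k + 4)/(k + 6)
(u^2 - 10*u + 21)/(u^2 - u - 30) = (-u^2 + 10*u - 21)/(-u^2 + u + 30)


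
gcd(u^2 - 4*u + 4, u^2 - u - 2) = u - 2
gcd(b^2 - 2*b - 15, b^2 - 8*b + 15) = b - 5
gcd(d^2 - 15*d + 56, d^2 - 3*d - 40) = d - 8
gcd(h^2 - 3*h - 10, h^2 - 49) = 1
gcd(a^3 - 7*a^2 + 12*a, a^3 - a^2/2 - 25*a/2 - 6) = a - 4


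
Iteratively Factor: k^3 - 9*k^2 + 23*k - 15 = (k - 5)*(k^2 - 4*k + 3) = (k - 5)*(k - 3)*(k - 1)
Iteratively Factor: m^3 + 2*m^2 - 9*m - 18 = (m + 2)*(m^2 - 9) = (m - 3)*(m + 2)*(m + 3)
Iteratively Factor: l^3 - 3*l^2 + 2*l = (l - 1)*(l^2 - 2*l) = (l - 2)*(l - 1)*(l)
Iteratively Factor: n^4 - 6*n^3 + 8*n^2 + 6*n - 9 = (n - 3)*(n^3 - 3*n^2 - n + 3) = (n - 3)*(n + 1)*(n^2 - 4*n + 3) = (n - 3)*(n - 1)*(n + 1)*(n - 3)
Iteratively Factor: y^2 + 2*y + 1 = (y + 1)*(y + 1)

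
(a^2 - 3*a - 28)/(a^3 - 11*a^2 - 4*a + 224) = 1/(a - 8)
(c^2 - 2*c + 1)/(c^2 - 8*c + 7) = (c - 1)/(c - 7)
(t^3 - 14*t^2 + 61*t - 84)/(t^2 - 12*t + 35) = (t^2 - 7*t + 12)/(t - 5)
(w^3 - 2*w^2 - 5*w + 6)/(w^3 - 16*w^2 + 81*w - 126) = (w^2 + w - 2)/(w^2 - 13*w + 42)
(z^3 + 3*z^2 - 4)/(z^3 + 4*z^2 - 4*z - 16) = (z^2 + z - 2)/(z^2 + 2*z - 8)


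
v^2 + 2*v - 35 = (v - 5)*(v + 7)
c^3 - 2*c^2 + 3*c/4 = c*(c - 3/2)*(c - 1/2)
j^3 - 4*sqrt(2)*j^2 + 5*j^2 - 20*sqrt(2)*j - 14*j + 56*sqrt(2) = (j - 2)*(j + 7)*(j - 4*sqrt(2))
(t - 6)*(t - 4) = t^2 - 10*t + 24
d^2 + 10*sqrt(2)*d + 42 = (d + 3*sqrt(2))*(d + 7*sqrt(2))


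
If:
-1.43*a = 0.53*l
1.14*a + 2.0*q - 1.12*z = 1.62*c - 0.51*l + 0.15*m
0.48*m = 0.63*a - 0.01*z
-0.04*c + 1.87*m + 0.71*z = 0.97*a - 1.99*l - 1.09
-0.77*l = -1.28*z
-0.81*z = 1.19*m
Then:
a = 0.00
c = 27.25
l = 0.00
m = 0.00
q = 22.07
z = 0.00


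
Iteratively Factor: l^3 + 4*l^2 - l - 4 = (l + 4)*(l^2 - 1) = (l - 1)*(l + 4)*(l + 1)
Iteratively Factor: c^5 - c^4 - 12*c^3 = (c)*(c^4 - c^3 - 12*c^2) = c*(c + 3)*(c^3 - 4*c^2) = c^2*(c + 3)*(c^2 - 4*c) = c^3*(c + 3)*(c - 4)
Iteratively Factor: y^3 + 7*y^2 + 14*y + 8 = (y + 2)*(y^2 + 5*y + 4) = (y + 1)*(y + 2)*(y + 4)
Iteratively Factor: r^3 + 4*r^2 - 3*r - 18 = (r + 3)*(r^2 + r - 6) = (r + 3)^2*(r - 2)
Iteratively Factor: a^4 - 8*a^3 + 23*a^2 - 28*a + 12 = (a - 1)*(a^3 - 7*a^2 + 16*a - 12) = (a - 3)*(a - 1)*(a^2 - 4*a + 4) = (a - 3)*(a - 2)*(a - 1)*(a - 2)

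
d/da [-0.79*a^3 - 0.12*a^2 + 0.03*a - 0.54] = -2.37*a^2 - 0.24*a + 0.03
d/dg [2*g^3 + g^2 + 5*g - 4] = 6*g^2 + 2*g + 5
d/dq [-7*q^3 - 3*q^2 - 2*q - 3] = -21*q^2 - 6*q - 2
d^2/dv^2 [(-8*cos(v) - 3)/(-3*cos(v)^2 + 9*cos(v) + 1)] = 2*(648*(1 - cos(2*v))^2*cos(v) + 324*(1 - cos(2*v))^2 + 419*cos(v) + 1386*cos(2*v) + 333*cos(3*v) - 144*cos(5*v) - 1350)/(18*cos(v) - 3*cos(2*v) - 1)^3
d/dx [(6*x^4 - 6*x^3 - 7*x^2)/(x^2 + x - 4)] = x*(12*x^4 + 12*x^3 - 108*x^2 + 65*x + 56)/(x^4 + 2*x^3 - 7*x^2 - 8*x + 16)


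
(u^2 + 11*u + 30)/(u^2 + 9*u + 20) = (u + 6)/(u + 4)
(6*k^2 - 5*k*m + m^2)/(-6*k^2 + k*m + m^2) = (-3*k + m)/(3*k + m)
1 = 1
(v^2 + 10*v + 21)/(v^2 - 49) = (v + 3)/(v - 7)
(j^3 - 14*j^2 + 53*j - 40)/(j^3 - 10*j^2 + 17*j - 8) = (j - 5)/(j - 1)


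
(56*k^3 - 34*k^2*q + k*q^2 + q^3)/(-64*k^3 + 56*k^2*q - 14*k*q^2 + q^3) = (7*k + q)/(-8*k + q)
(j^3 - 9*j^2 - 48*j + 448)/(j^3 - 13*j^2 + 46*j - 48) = (j^2 - j - 56)/(j^2 - 5*j + 6)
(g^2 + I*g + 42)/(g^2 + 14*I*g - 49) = (g - 6*I)/(g + 7*I)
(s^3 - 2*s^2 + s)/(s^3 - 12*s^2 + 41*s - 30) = s*(s - 1)/(s^2 - 11*s + 30)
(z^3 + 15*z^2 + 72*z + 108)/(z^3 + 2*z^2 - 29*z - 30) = (z^2 + 9*z + 18)/(z^2 - 4*z - 5)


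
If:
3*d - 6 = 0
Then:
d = 2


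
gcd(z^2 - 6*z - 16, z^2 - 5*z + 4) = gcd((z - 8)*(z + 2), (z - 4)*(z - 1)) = 1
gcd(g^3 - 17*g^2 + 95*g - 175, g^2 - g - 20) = g - 5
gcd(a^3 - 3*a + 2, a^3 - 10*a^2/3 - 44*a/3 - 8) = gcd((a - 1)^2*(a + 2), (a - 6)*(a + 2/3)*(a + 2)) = a + 2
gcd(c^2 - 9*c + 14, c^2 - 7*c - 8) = 1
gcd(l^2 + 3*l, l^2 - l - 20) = 1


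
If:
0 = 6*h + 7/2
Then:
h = -7/12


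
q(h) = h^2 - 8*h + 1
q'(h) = 2*h - 8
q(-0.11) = 1.89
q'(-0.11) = -8.22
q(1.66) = -9.52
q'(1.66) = -4.68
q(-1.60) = 16.36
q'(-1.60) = -11.20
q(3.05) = -14.10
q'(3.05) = -1.90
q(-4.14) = 51.26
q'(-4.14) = -16.28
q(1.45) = -8.50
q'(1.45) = -5.10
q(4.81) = -14.34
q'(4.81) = 1.62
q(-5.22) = 70.01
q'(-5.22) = -18.44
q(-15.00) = 346.00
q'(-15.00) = -38.00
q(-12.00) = 241.00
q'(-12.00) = -32.00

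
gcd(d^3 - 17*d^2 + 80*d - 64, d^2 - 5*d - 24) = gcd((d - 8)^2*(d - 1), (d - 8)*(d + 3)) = d - 8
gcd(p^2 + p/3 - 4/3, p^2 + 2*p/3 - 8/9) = p + 4/3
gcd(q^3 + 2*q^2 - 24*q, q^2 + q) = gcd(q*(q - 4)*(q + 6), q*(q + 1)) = q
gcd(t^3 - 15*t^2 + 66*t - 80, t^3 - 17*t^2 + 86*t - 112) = t^2 - 10*t + 16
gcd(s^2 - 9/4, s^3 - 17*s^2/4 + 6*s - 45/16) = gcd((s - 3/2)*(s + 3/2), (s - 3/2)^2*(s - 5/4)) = s - 3/2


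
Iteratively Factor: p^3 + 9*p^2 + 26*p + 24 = (p + 2)*(p^2 + 7*p + 12) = (p + 2)*(p + 3)*(p + 4)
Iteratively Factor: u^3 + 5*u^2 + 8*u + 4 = (u + 2)*(u^2 + 3*u + 2) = (u + 2)^2*(u + 1)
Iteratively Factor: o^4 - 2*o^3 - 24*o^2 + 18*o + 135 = (o + 3)*(o^3 - 5*o^2 - 9*o + 45) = (o - 5)*(o + 3)*(o^2 - 9) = (o - 5)*(o - 3)*(o + 3)*(o + 3)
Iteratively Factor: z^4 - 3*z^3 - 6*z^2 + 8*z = (z + 2)*(z^3 - 5*z^2 + 4*z) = (z - 4)*(z + 2)*(z^2 - z) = (z - 4)*(z - 1)*(z + 2)*(z)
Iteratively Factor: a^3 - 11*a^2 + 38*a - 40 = (a - 4)*(a^2 - 7*a + 10) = (a - 4)*(a - 2)*(a - 5)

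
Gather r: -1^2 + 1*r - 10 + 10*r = 11*r - 11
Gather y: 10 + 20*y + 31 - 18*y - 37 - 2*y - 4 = 0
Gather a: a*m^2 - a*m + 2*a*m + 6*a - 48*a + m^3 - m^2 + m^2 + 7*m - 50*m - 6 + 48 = a*(m^2 + m - 42) + m^3 - 43*m + 42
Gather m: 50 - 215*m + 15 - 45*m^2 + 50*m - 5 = -45*m^2 - 165*m + 60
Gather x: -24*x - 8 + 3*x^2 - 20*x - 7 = 3*x^2 - 44*x - 15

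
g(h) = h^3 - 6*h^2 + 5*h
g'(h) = 3*h^2 - 12*h + 5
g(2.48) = -9.25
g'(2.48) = -6.31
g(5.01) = 0.20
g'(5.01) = 20.18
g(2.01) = -6.07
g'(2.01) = -7.00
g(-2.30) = -55.41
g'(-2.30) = 48.47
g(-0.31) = -2.16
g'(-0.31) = 9.01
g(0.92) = 0.30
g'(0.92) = -3.50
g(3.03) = -12.12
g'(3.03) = -3.82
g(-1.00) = -12.00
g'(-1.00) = 20.00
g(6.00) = 30.00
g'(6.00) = 41.00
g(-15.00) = -4800.00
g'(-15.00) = 860.00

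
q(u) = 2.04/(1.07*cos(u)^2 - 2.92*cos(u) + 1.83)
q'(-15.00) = 0.28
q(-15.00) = 0.44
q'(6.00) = 3026.90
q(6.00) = 159.82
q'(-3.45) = -0.10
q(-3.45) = 0.37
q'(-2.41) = 0.29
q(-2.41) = 0.44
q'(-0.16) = 2697.46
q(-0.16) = -206.84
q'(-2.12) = 0.53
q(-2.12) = 0.56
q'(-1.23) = 4.47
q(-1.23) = 2.10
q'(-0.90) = 13.85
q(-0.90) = 4.76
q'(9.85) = 0.14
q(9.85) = 0.38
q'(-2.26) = 0.40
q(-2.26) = 0.50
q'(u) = 2.04*(2.14*sin(u)*cos(u) - 2.92*sin(u))/(1.07*cos(u)^2 - 2.92*cos(u) + 1.83)^2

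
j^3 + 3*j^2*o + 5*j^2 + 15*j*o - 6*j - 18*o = (j - 1)*(j + 6)*(j + 3*o)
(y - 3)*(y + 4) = y^2 + y - 12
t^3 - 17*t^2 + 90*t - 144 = (t - 8)*(t - 6)*(t - 3)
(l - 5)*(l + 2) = l^2 - 3*l - 10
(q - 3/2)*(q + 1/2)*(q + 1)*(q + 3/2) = q^4 + 3*q^3/2 - 7*q^2/4 - 27*q/8 - 9/8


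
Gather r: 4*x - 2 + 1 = 4*x - 1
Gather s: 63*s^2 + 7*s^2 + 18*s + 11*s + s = 70*s^2 + 30*s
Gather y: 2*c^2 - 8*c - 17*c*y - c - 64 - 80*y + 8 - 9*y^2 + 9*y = 2*c^2 - 9*c - 9*y^2 + y*(-17*c - 71) - 56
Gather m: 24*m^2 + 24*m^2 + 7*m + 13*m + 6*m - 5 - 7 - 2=48*m^2 + 26*m - 14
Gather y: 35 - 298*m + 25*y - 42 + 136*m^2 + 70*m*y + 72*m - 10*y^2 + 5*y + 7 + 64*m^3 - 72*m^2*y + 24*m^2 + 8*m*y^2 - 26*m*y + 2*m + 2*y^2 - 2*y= 64*m^3 + 160*m^2 - 224*m + y^2*(8*m - 8) + y*(-72*m^2 + 44*m + 28)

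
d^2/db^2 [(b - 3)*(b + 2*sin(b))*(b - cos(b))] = -2*b^2*sin(b) + b^2*cos(b) + 10*b*sin(b) + 4*b*sin(2*b) + 5*b*cos(b) + 6*b - 2*sin(b) - 12*sin(2*b) - 14*cos(b) - 4*cos(2*b) - 6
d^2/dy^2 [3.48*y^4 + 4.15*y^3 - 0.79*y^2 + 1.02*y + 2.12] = 41.76*y^2 + 24.9*y - 1.58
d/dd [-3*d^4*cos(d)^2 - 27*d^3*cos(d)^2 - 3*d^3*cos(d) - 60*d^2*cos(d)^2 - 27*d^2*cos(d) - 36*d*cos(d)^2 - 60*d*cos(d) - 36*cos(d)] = 3*d^4*sin(2*d) + 3*d^3*sin(d) + 27*d^3*sin(2*d) - 12*d^3*cos(d)^2 + 27*d^2*sin(d) + 60*d^2*sin(2*d) - 81*d^2*cos(d)^2 - 9*d^2*cos(d) + 60*d*sin(d) + 36*d*sin(2*d) - 120*d*cos(d)^2 - 54*d*cos(d) + 36*sin(d) - 36*cos(d)^2 - 60*cos(d)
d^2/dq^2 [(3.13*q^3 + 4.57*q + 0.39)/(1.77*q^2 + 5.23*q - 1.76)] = (-2.8421709430404e-14*q^4 + 219.365012*q^3 - 165.535158*q^2 + 165.253326*q + 107.89699)/(5.545233*q^6 + 49.155201*q^5 + 128.702187*q^4 + 45.300691*q^3 - 127.975056*q^2 + 48.601344*q - 5.451776)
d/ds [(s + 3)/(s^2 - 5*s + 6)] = (s^2 - 5*s - (s + 3)*(2*s - 5) + 6)/(s^2 - 5*s + 6)^2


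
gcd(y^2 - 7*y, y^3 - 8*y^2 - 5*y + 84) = y - 7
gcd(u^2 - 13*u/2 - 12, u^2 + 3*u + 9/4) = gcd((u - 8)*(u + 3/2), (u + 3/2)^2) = u + 3/2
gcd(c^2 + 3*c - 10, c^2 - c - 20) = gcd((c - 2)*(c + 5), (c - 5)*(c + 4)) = 1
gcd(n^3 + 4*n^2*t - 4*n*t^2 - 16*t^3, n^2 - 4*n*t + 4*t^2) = -n + 2*t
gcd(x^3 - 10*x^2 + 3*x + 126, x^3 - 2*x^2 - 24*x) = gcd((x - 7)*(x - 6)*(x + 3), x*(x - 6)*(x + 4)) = x - 6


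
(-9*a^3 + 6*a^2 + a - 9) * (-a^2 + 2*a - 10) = 9*a^5 - 24*a^4 + 101*a^3 - 49*a^2 - 28*a + 90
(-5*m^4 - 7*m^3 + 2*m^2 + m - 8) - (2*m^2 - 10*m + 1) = -5*m^4 - 7*m^3 + 11*m - 9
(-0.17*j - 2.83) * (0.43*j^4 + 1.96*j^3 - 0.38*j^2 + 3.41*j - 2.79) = -0.0731*j^5 - 1.5501*j^4 - 5.4822*j^3 + 0.4957*j^2 - 9.176*j + 7.8957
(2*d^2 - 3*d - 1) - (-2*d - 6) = 2*d^2 - d + 5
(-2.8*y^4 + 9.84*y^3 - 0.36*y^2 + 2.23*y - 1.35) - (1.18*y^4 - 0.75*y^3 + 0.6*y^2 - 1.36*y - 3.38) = -3.98*y^4 + 10.59*y^3 - 0.96*y^2 + 3.59*y + 2.03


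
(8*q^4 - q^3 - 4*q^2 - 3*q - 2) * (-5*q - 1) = -40*q^5 - 3*q^4 + 21*q^3 + 19*q^2 + 13*q + 2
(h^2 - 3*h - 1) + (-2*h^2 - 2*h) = -h^2 - 5*h - 1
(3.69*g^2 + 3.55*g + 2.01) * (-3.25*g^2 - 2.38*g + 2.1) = -11.9925*g^4 - 20.3197*g^3 - 7.2325*g^2 + 2.6712*g + 4.221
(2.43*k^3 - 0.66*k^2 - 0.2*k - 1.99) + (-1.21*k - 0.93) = 2.43*k^3 - 0.66*k^2 - 1.41*k - 2.92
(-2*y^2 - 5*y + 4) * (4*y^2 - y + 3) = -8*y^4 - 18*y^3 + 15*y^2 - 19*y + 12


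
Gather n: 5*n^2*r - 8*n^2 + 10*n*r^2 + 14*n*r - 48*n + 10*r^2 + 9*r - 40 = n^2*(5*r - 8) + n*(10*r^2 + 14*r - 48) + 10*r^2 + 9*r - 40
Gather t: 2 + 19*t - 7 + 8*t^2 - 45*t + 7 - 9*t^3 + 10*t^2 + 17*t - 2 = -9*t^3 + 18*t^2 - 9*t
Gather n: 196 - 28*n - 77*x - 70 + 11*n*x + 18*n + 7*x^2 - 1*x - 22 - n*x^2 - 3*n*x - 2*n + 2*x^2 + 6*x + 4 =n*(-x^2 + 8*x - 12) + 9*x^2 - 72*x + 108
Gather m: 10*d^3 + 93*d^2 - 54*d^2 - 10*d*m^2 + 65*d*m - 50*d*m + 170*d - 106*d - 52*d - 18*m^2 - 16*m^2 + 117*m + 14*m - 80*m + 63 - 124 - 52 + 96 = 10*d^3 + 39*d^2 + 12*d + m^2*(-10*d - 34) + m*(15*d + 51) - 17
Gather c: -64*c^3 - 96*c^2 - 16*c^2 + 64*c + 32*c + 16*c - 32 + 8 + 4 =-64*c^3 - 112*c^2 + 112*c - 20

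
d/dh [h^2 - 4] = 2*h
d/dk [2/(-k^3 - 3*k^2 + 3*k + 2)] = 6*(k^2 + 2*k - 1)/(k^3 + 3*k^2 - 3*k - 2)^2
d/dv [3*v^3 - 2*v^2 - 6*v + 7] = 9*v^2 - 4*v - 6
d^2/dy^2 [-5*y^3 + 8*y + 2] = -30*y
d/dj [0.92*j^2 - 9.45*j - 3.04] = 1.84*j - 9.45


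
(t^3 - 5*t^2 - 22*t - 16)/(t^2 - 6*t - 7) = (t^2 - 6*t - 16)/(t - 7)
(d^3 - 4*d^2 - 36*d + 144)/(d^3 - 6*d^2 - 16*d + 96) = (d + 6)/(d + 4)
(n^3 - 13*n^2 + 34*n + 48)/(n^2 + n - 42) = (n^2 - 7*n - 8)/(n + 7)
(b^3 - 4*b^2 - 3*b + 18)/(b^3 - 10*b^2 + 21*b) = (b^2 - b - 6)/(b*(b - 7))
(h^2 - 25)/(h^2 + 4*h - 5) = (h - 5)/(h - 1)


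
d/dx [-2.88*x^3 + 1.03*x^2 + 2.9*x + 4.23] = -8.64*x^2 + 2.06*x + 2.9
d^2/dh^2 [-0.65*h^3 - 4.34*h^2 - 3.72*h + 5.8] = -3.9*h - 8.68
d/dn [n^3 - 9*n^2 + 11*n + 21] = 3*n^2 - 18*n + 11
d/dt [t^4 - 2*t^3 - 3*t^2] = 2*t*(2*t^2 - 3*t - 3)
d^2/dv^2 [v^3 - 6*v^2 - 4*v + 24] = 6*v - 12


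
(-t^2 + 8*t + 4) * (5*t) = -5*t^3 + 40*t^2 + 20*t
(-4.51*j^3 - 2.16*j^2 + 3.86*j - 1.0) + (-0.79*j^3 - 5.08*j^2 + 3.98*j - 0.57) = -5.3*j^3 - 7.24*j^2 + 7.84*j - 1.57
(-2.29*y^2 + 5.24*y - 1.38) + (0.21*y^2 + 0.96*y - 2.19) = -2.08*y^2 + 6.2*y - 3.57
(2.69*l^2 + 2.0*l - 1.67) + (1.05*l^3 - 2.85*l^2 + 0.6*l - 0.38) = 1.05*l^3 - 0.16*l^2 + 2.6*l - 2.05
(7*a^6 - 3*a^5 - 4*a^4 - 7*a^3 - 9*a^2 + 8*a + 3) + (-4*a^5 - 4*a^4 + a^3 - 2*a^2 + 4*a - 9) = 7*a^6 - 7*a^5 - 8*a^4 - 6*a^3 - 11*a^2 + 12*a - 6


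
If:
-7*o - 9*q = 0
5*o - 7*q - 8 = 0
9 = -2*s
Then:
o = 36/47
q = -28/47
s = -9/2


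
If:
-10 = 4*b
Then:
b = -5/2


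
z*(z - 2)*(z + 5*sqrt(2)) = z^3 - 2*z^2 + 5*sqrt(2)*z^2 - 10*sqrt(2)*z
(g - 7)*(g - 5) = g^2 - 12*g + 35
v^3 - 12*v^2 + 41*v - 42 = (v - 7)*(v - 3)*(v - 2)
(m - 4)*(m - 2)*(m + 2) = m^3 - 4*m^2 - 4*m + 16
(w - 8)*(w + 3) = w^2 - 5*w - 24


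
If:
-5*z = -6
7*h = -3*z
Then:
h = -18/35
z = 6/5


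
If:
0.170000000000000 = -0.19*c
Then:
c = -0.89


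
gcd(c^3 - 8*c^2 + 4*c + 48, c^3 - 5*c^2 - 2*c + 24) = c^2 - 2*c - 8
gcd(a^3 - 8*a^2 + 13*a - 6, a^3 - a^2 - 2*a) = 1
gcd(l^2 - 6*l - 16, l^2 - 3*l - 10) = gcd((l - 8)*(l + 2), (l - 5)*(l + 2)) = l + 2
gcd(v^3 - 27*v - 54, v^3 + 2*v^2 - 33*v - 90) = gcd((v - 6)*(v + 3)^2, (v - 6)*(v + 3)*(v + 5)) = v^2 - 3*v - 18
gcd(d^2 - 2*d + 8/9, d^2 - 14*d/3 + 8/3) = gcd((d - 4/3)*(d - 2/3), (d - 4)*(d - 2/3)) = d - 2/3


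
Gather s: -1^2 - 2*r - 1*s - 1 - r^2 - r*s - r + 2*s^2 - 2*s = -r^2 - 3*r + 2*s^2 + s*(-r - 3) - 2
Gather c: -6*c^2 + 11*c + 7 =-6*c^2 + 11*c + 7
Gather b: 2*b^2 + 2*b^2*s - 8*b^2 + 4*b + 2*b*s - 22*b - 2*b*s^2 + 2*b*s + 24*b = b^2*(2*s - 6) + b*(-2*s^2 + 4*s + 6)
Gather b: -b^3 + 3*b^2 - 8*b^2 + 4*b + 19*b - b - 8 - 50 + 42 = -b^3 - 5*b^2 + 22*b - 16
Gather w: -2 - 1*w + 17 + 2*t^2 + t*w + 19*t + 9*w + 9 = 2*t^2 + 19*t + w*(t + 8) + 24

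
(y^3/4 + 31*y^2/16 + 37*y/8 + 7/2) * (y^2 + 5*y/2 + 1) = y^5/4 + 41*y^4/16 + 311*y^3/32 + 17*y^2 + 107*y/8 + 7/2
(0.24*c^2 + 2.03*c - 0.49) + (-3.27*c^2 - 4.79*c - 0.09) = -3.03*c^2 - 2.76*c - 0.58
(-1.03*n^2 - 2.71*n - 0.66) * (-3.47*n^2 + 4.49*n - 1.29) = 3.5741*n^4 + 4.779*n^3 - 8.549*n^2 + 0.5325*n + 0.8514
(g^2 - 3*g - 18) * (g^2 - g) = g^4 - 4*g^3 - 15*g^2 + 18*g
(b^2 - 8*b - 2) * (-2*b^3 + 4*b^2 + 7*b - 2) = -2*b^5 + 20*b^4 - 21*b^3 - 66*b^2 + 2*b + 4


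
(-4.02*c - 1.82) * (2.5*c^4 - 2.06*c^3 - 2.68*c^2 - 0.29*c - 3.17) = -10.05*c^5 + 3.7312*c^4 + 14.5228*c^3 + 6.0434*c^2 + 13.2712*c + 5.7694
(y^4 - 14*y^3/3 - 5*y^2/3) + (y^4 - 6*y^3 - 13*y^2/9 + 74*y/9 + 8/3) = 2*y^4 - 32*y^3/3 - 28*y^2/9 + 74*y/9 + 8/3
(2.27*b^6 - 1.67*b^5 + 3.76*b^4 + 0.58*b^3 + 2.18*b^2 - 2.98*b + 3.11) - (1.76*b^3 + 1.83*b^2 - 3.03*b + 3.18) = 2.27*b^6 - 1.67*b^5 + 3.76*b^4 - 1.18*b^3 + 0.35*b^2 + 0.0499999999999998*b - 0.0700000000000003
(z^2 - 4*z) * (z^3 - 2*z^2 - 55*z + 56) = z^5 - 6*z^4 - 47*z^3 + 276*z^2 - 224*z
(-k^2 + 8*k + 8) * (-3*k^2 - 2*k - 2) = 3*k^4 - 22*k^3 - 38*k^2 - 32*k - 16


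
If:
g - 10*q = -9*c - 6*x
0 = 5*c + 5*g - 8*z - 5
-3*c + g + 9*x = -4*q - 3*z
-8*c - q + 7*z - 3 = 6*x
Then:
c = 469*z/440 - 87/352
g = 47*z/88 + 439/352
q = 43*z/55 - 2/11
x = -127*z/330 - 37/264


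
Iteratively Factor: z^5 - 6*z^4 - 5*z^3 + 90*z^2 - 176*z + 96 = (z - 2)*(z^4 - 4*z^3 - 13*z^2 + 64*z - 48) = (z - 2)*(z + 4)*(z^3 - 8*z^2 + 19*z - 12) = (z - 3)*(z - 2)*(z + 4)*(z^2 - 5*z + 4) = (z - 3)*(z - 2)*(z - 1)*(z + 4)*(z - 4)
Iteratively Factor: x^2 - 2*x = (x - 2)*(x)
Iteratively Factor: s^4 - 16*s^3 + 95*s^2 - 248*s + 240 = (s - 5)*(s^3 - 11*s^2 + 40*s - 48) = (s - 5)*(s - 4)*(s^2 - 7*s + 12) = (s - 5)*(s - 4)^2*(s - 3)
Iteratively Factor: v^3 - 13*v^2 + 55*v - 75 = (v - 5)*(v^2 - 8*v + 15) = (v - 5)*(v - 3)*(v - 5)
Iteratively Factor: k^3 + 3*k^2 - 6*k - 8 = (k - 2)*(k^2 + 5*k + 4) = (k - 2)*(k + 4)*(k + 1)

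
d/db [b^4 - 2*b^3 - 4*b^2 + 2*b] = 4*b^3 - 6*b^2 - 8*b + 2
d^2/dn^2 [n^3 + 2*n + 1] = 6*n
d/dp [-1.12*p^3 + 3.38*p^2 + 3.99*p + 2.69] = -3.36*p^2 + 6.76*p + 3.99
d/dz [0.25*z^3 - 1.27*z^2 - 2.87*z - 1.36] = 0.75*z^2 - 2.54*z - 2.87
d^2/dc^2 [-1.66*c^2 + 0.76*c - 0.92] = -3.32000000000000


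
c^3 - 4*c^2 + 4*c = c*(c - 2)^2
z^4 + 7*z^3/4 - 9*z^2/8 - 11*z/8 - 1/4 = (z - 1)*(z + 1/4)*(z + 1/2)*(z + 2)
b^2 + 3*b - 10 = (b - 2)*(b + 5)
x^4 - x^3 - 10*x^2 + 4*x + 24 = (x - 3)*(x - 2)*(x + 2)^2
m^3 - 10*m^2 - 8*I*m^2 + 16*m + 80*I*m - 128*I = (m - 8)*(m - 2)*(m - 8*I)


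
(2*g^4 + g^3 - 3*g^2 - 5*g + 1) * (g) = 2*g^5 + g^4 - 3*g^3 - 5*g^2 + g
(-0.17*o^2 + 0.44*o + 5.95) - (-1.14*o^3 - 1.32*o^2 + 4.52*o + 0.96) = 1.14*o^3 + 1.15*o^2 - 4.08*o + 4.99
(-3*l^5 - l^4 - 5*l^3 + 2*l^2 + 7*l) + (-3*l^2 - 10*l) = -3*l^5 - l^4 - 5*l^3 - l^2 - 3*l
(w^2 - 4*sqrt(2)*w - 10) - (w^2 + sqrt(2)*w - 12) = -5*sqrt(2)*w + 2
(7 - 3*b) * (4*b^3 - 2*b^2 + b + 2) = -12*b^4 + 34*b^3 - 17*b^2 + b + 14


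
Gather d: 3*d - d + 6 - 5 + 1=2*d + 2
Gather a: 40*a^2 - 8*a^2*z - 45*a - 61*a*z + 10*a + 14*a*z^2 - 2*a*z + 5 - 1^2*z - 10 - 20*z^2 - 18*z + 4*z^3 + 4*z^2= a^2*(40 - 8*z) + a*(14*z^2 - 63*z - 35) + 4*z^3 - 16*z^2 - 19*z - 5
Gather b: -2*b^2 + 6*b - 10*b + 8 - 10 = -2*b^2 - 4*b - 2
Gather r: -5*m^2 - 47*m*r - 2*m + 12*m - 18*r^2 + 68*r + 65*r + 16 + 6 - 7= -5*m^2 + 10*m - 18*r^2 + r*(133 - 47*m) + 15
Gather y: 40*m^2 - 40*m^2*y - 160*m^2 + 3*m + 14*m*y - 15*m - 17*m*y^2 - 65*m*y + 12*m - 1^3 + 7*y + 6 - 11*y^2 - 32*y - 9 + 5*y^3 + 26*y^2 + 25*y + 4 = -120*m^2 + 5*y^3 + y^2*(15 - 17*m) + y*(-40*m^2 - 51*m)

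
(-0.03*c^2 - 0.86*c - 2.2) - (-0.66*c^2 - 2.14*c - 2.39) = 0.63*c^2 + 1.28*c + 0.19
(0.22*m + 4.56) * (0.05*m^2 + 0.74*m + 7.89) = 0.011*m^3 + 0.3908*m^2 + 5.1102*m + 35.9784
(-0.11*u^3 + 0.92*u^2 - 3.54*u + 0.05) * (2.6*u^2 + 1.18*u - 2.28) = -0.286*u^5 + 2.2622*u^4 - 7.8676*u^3 - 6.1448*u^2 + 8.1302*u - 0.114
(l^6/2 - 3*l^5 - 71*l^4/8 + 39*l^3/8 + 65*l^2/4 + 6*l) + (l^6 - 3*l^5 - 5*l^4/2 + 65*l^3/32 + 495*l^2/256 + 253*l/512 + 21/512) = 3*l^6/2 - 6*l^5 - 91*l^4/8 + 221*l^3/32 + 4655*l^2/256 + 3325*l/512 + 21/512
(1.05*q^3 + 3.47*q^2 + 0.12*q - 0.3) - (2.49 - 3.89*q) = 1.05*q^3 + 3.47*q^2 + 4.01*q - 2.79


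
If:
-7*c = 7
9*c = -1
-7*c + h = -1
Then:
No Solution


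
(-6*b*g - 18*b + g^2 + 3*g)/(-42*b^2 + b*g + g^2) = (g + 3)/(7*b + g)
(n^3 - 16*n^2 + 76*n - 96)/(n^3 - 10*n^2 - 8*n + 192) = (n - 2)/(n + 4)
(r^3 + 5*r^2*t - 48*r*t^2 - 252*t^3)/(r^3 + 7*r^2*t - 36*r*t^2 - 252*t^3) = (r^2 - r*t - 42*t^2)/(r^2 + r*t - 42*t^2)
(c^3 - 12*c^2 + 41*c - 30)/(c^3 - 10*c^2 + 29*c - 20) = (c - 6)/(c - 4)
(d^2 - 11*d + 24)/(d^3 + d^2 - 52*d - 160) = (d - 3)/(d^2 + 9*d + 20)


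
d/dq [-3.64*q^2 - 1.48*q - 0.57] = -7.28*q - 1.48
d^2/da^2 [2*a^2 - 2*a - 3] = 4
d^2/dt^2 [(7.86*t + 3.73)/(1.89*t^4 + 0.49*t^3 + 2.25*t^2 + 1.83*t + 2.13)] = (336.920472*t^7 + 382.944996*t^6 + 315.501606*t^5 + 185.141334*t^4 - 449.95266*t^3 - 145.26522*t^2 - 157.222656*t - 72.044244)/(6.751269*t^12 + 5.250987*t^11 + 25.473042*t^10 + 32.230828*t^9 + 63.319347*t^8 + 67.288032*t^7 + 98.365527*t^6 + 91.008144*t^5 + 92.138499*t^4 + 65.41938*t^3 + 52.023546*t^2 + 24.907581*t + 9.663597)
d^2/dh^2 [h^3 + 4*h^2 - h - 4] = 6*h + 8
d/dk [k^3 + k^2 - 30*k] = 3*k^2 + 2*k - 30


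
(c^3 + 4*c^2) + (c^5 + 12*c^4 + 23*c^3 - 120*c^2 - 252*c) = c^5 + 12*c^4 + 24*c^3 - 116*c^2 - 252*c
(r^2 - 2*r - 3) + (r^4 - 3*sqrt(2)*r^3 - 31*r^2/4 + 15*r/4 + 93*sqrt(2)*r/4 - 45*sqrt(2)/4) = r^4 - 3*sqrt(2)*r^3 - 27*r^2/4 + 7*r/4 + 93*sqrt(2)*r/4 - 45*sqrt(2)/4 - 3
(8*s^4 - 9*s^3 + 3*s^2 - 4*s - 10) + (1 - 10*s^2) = 8*s^4 - 9*s^3 - 7*s^2 - 4*s - 9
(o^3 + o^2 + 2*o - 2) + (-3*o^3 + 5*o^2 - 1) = -2*o^3 + 6*o^2 + 2*o - 3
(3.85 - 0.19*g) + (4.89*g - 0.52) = 4.7*g + 3.33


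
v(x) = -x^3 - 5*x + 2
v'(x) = -3*x^2 - 5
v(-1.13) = 9.09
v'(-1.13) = -8.83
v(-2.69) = 34.92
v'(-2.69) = -26.71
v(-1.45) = 12.30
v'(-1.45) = -11.31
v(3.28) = -49.69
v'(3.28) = -37.28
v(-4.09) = 90.87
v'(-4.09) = -55.18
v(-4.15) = 94.22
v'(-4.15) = -56.67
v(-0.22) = 3.11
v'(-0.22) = -5.15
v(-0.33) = 3.69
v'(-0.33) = -5.33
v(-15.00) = 3452.00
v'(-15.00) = -680.00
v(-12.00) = 1790.00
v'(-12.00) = -437.00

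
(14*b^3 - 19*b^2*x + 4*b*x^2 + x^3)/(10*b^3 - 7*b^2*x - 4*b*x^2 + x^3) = (-14*b^2 + 5*b*x + x^2)/(-10*b^2 - 3*b*x + x^2)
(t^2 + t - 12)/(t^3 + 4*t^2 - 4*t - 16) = (t - 3)/(t^2 - 4)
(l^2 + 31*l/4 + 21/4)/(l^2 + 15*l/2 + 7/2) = (4*l + 3)/(2*(2*l + 1))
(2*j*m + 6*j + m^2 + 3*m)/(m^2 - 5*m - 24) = (2*j + m)/(m - 8)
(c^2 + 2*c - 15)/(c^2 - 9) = (c + 5)/(c + 3)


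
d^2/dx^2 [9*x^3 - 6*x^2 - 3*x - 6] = 54*x - 12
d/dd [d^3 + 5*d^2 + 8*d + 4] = 3*d^2 + 10*d + 8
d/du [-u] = -1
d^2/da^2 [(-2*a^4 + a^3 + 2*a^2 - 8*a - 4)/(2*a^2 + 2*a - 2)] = (-2*a^6 - 6*a^5 + 8*a^3 - 21*a^2 - 33*a - 14)/(a^6 + 3*a^5 - 5*a^3 + 3*a - 1)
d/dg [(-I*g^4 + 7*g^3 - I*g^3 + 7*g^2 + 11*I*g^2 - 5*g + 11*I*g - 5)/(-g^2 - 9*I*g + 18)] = (2*I*g^5 + g^4*(-34 + I) + g^3*(-18 - 198*I) + g^2*(472 - 106*I) + g*(242 + 396*I) - 90 + 153*I)/(g^4 + 18*I*g^3 - 117*g^2 - 324*I*g + 324)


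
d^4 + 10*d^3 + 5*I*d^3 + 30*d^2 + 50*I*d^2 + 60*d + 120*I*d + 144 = (d + 4)*(d + 6)*(d - I)*(d + 6*I)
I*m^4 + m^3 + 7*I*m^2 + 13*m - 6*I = (m - 2*I)*(m - I)*(m + 3*I)*(I*m + 1)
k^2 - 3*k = k*(k - 3)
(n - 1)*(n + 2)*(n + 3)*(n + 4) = n^4 + 8*n^3 + 17*n^2 - 2*n - 24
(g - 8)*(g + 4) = g^2 - 4*g - 32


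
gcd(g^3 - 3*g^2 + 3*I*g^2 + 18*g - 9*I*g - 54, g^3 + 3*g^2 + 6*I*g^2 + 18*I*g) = g + 6*I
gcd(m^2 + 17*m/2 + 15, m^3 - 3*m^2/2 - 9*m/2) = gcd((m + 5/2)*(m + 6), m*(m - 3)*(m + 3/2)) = 1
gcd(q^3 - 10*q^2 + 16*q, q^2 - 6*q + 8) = q - 2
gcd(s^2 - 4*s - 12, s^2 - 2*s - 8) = s + 2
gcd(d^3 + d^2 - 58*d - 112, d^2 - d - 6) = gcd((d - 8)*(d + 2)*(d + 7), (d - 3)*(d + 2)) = d + 2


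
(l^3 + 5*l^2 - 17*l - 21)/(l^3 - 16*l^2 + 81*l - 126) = (l^2 + 8*l + 7)/(l^2 - 13*l + 42)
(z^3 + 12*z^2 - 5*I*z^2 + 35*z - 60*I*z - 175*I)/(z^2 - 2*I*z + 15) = (z^2 + 12*z + 35)/(z + 3*I)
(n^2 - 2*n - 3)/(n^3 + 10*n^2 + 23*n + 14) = (n - 3)/(n^2 + 9*n + 14)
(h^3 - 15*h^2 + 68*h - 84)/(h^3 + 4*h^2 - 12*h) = (h^2 - 13*h + 42)/(h*(h + 6))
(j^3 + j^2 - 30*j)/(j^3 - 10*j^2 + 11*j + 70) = j*(j + 6)/(j^2 - 5*j - 14)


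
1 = 1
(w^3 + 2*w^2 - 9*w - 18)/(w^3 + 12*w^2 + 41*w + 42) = (w - 3)/(w + 7)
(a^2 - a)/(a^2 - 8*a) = (a - 1)/(a - 8)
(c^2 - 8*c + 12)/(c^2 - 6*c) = (c - 2)/c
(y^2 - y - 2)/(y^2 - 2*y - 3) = (y - 2)/(y - 3)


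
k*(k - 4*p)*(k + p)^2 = k^4 - 2*k^3*p - 7*k^2*p^2 - 4*k*p^3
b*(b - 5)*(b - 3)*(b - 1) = b^4 - 9*b^3 + 23*b^2 - 15*b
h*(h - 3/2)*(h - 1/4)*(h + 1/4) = h^4 - 3*h^3/2 - h^2/16 + 3*h/32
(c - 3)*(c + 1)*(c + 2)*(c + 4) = c^4 + 4*c^3 - 7*c^2 - 34*c - 24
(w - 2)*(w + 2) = w^2 - 4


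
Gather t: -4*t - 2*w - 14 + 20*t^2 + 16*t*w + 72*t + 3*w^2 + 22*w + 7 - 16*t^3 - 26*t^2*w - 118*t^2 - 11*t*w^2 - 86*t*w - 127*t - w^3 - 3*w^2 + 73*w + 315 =-16*t^3 + t^2*(-26*w - 98) + t*(-11*w^2 - 70*w - 59) - w^3 + 93*w + 308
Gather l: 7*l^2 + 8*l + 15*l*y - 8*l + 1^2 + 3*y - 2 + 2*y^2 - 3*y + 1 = 7*l^2 + 15*l*y + 2*y^2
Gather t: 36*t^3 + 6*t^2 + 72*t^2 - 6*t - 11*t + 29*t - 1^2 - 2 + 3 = 36*t^3 + 78*t^2 + 12*t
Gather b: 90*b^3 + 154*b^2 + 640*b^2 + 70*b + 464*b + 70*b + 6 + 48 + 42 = 90*b^3 + 794*b^2 + 604*b + 96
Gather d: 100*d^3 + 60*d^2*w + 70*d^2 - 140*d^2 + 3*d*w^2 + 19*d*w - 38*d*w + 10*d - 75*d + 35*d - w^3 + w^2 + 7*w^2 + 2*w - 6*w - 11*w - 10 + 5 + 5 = 100*d^3 + d^2*(60*w - 70) + d*(3*w^2 - 19*w - 30) - w^3 + 8*w^2 - 15*w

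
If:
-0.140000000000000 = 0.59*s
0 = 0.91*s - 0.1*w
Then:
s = -0.24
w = -2.16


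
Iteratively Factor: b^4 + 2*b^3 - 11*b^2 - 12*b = (b + 1)*(b^3 + b^2 - 12*b) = b*(b + 1)*(b^2 + b - 12) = b*(b - 3)*(b + 1)*(b + 4)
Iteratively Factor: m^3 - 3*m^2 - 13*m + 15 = (m - 5)*(m^2 + 2*m - 3) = (m - 5)*(m + 3)*(m - 1)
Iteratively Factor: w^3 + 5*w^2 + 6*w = (w)*(w^2 + 5*w + 6) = w*(w + 3)*(w + 2)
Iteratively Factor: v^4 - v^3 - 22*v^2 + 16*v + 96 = (v - 4)*(v^3 + 3*v^2 - 10*v - 24) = (v - 4)*(v + 2)*(v^2 + v - 12) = (v - 4)*(v - 3)*(v + 2)*(v + 4)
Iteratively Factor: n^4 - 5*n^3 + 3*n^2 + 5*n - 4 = (n - 4)*(n^3 - n^2 - n + 1) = (n - 4)*(n - 1)*(n^2 - 1) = (n - 4)*(n - 1)^2*(n + 1)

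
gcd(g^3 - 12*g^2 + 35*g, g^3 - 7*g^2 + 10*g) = g^2 - 5*g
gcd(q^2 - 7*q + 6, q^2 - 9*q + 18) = q - 6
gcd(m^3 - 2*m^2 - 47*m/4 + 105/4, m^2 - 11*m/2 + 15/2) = m^2 - 11*m/2 + 15/2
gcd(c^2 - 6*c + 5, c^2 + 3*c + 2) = 1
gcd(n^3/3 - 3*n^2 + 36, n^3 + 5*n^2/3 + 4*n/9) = 1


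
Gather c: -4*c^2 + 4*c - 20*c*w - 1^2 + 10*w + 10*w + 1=-4*c^2 + c*(4 - 20*w) + 20*w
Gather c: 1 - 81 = -80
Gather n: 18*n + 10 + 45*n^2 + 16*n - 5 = 45*n^2 + 34*n + 5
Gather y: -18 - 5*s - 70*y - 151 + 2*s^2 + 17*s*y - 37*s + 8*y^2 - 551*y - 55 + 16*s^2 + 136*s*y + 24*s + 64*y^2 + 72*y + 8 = 18*s^2 - 18*s + 72*y^2 + y*(153*s - 549) - 216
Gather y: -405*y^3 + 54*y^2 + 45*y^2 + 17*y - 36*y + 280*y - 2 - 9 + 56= -405*y^3 + 99*y^2 + 261*y + 45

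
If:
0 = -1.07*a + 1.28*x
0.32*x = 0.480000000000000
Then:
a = 1.79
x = 1.50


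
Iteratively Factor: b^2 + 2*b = (b + 2)*(b)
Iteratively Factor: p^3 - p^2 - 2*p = (p)*(p^2 - p - 2) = p*(p - 2)*(p + 1)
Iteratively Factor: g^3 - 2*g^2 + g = (g)*(g^2 - 2*g + 1) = g*(g - 1)*(g - 1)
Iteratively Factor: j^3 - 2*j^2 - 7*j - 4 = (j + 1)*(j^2 - 3*j - 4) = (j - 4)*(j + 1)*(j + 1)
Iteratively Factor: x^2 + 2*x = (x)*(x + 2)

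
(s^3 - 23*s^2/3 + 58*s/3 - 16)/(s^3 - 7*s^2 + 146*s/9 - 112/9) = 3*(s - 3)/(3*s - 7)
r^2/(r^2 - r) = r/(r - 1)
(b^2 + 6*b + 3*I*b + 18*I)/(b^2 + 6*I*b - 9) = (b + 6)/(b + 3*I)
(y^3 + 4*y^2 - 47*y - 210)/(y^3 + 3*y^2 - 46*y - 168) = (y + 5)/(y + 4)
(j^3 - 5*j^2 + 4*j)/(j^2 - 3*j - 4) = j*(j - 1)/(j + 1)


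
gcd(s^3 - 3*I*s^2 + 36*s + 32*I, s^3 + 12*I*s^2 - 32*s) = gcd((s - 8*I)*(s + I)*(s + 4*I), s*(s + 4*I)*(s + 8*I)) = s + 4*I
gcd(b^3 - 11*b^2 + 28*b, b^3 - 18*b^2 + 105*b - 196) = b^2 - 11*b + 28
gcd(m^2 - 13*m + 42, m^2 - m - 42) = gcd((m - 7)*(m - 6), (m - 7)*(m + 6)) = m - 7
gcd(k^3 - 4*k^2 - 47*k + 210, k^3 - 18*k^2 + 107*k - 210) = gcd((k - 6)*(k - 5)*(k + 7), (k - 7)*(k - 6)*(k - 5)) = k^2 - 11*k + 30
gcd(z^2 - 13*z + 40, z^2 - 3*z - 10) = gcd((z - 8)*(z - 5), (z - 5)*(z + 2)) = z - 5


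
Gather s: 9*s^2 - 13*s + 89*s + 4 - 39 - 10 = 9*s^2 + 76*s - 45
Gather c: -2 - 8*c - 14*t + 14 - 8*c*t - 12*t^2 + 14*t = c*(-8*t - 8) - 12*t^2 + 12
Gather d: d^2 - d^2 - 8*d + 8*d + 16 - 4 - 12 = 0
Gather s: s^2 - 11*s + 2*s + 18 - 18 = s^2 - 9*s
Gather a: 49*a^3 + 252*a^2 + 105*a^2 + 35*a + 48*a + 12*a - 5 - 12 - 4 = 49*a^3 + 357*a^2 + 95*a - 21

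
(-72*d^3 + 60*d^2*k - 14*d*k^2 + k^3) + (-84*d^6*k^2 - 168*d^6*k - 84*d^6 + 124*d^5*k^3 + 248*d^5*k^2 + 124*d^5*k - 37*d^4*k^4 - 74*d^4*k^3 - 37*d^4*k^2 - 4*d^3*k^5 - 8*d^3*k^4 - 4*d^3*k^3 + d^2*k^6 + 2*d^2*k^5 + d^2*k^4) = -84*d^6*k^2 - 168*d^6*k - 84*d^6 + 124*d^5*k^3 + 248*d^5*k^2 + 124*d^5*k - 37*d^4*k^4 - 74*d^4*k^3 - 37*d^4*k^2 - 4*d^3*k^5 - 8*d^3*k^4 - 4*d^3*k^3 - 72*d^3 + d^2*k^6 + 2*d^2*k^5 + d^2*k^4 + 60*d^2*k - 14*d*k^2 + k^3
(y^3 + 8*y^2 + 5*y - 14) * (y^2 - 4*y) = y^5 + 4*y^4 - 27*y^3 - 34*y^2 + 56*y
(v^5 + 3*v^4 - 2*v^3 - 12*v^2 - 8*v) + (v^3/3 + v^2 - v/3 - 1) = v^5 + 3*v^4 - 5*v^3/3 - 11*v^2 - 25*v/3 - 1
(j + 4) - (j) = 4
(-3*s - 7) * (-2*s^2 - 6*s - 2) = 6*s^3 + 32*s^2 + 48*s + 14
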